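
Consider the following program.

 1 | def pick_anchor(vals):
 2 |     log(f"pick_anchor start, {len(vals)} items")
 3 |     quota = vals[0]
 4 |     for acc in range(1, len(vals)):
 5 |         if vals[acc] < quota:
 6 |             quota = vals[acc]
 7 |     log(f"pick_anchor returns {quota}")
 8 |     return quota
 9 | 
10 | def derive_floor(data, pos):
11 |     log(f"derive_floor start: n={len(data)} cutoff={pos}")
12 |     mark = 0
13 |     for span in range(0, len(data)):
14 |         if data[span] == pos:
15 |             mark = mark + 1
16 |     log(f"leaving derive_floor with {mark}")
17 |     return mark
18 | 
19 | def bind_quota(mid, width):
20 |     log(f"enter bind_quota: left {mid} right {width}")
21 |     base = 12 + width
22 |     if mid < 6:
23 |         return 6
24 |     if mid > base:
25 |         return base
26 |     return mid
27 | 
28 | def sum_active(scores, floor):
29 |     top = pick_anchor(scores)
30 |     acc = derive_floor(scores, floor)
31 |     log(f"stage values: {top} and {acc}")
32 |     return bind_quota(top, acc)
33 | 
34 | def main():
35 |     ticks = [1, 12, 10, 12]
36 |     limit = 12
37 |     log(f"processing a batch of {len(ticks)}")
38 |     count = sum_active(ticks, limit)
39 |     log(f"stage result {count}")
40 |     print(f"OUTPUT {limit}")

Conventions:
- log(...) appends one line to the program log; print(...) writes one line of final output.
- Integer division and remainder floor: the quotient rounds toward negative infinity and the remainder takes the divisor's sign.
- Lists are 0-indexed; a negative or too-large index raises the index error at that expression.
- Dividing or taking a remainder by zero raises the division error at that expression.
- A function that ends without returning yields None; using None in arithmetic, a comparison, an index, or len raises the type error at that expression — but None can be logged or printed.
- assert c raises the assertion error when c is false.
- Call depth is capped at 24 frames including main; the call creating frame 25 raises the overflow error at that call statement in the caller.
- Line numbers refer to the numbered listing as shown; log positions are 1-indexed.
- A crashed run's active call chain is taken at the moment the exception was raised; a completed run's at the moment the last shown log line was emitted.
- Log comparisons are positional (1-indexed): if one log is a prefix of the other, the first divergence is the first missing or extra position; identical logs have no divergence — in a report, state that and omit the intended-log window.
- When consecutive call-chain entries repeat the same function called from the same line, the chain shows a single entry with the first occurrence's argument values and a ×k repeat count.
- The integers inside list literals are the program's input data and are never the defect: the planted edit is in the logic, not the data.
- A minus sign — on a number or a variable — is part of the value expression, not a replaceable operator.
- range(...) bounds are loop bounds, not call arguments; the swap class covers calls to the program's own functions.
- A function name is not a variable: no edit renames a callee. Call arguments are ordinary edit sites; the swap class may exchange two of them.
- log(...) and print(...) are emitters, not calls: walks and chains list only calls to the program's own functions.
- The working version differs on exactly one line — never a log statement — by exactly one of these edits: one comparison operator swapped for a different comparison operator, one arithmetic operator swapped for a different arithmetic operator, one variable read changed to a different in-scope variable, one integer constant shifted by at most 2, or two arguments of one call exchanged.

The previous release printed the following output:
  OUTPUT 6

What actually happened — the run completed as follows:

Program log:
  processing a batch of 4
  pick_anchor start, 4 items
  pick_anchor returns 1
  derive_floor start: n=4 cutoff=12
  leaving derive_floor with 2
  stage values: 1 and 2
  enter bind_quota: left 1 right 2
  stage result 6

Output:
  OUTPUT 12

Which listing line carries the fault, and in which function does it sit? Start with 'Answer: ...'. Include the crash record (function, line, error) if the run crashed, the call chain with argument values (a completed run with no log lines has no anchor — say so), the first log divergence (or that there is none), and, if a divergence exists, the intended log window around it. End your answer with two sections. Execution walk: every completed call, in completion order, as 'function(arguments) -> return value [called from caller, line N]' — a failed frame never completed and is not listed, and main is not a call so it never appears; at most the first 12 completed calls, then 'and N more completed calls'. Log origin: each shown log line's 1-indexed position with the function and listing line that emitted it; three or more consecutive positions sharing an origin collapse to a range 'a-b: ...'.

Answer: the defect is in main at line 40.
Key fact: The two runs log identically and part ways only at the printed values.
Call chain: main.
First divergence: none — the logs agree in full.
Execution walk:
  pick_anchor([1, 12, 10, 12]) -> 1  [called from sum_active, line 29]
  derive_floor([1, 12, 10, 12], 12) -> 2  [called from sum_active, line 30]
  bind_quota(1, 2) -> 6  [called from sum_active, line 32]
  sum_active([1, 12, 10, 12], 12) -> 6  [called from main, line 38]
Log origins:
  1: emitted by main (line 37)
  2: emitted by pick_anchor (line 2)
  3: emitted by pick_anchor (line 7)
  4: emitted by derive_floor (line 11)
  5: emitted by derive_floor (line 16)
  6: emitted by sum_active (line 31)
  7: emitted by bind_quota (line 20)
  8: emitted by main (line 39)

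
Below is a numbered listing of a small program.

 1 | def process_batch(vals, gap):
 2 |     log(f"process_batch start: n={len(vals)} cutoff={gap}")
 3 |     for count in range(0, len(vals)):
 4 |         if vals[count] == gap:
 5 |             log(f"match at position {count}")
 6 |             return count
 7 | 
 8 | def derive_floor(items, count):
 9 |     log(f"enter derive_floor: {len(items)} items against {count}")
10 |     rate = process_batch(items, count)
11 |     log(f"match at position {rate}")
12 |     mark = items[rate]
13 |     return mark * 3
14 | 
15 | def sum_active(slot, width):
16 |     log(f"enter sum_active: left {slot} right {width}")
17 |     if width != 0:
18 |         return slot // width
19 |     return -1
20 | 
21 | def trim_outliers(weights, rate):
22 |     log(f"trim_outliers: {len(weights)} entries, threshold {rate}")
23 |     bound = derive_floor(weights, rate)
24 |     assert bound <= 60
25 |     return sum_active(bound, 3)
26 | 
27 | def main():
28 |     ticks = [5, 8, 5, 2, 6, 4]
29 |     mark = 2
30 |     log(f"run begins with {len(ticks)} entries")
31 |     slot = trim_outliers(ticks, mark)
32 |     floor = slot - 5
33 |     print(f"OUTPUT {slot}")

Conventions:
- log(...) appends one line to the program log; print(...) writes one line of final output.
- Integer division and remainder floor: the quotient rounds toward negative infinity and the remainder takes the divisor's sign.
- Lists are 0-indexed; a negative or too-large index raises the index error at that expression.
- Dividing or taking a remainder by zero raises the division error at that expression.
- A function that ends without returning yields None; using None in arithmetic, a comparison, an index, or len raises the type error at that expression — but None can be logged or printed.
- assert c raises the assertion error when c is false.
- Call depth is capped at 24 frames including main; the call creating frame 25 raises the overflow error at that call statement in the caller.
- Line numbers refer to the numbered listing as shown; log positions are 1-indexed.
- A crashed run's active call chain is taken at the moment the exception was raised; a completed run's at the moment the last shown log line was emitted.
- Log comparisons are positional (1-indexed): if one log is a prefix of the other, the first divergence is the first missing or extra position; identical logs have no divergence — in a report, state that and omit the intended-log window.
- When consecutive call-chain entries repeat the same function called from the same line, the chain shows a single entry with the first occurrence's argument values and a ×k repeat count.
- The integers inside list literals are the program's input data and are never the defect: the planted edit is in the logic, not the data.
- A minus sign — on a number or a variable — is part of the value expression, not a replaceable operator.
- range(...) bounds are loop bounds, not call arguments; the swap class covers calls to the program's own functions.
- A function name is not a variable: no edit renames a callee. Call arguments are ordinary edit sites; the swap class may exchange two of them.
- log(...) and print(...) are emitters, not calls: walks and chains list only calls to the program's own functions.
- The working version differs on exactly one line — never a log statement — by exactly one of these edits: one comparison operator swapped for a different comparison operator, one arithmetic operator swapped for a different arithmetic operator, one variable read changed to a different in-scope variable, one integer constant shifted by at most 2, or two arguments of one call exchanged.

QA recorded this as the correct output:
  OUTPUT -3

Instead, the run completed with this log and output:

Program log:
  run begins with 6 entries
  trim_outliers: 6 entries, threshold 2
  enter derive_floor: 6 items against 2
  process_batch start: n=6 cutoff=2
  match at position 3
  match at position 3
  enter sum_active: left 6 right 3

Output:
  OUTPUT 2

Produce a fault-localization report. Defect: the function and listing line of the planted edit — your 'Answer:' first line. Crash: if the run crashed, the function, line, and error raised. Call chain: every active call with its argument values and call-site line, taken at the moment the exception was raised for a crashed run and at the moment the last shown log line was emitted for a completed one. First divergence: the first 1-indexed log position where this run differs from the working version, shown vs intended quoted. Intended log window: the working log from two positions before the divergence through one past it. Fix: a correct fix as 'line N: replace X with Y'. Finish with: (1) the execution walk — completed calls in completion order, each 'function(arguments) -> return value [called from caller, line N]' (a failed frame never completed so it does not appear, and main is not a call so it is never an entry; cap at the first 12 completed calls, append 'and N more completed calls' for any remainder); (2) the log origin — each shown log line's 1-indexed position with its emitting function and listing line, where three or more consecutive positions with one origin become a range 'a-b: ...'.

Answer: the defect is in main at line 33.
The tell: Log streams are identical — the defect surfaces only in the printed output.
Call chain: main -> trim_outliers([5, 8, 5, 2, 6, 4], 2) (called at line 31) -> sum_active(6, 3) (called at line 25).
First divergence: there is none — every log position agrees.
Execution walk:
  process_batch([5, 8, 5, 2, 6, 4], 2) -> 3  [called from derive_floor, line 10]
  derive_floor([5, 8, 5, 2, 6, 4], 2) -> 6  [called from trim_outliers, line 23]
  sum_active(6, 3) -> 2  [called from trim_outliers, line 25]
  trim_outliers([5, 8, 5, 2, 6, 4], 2) -> 2  [called from main, line 31]
Log origins:
  1 — main, line 30
  2 — trim_outliers, line 22
  3 — derive_floor, line 9
  4 — process_batch, line 2
  5 — process_batch, line 5
  6 — derive_floor, line 11
  7 — sum_active, line 16
A correct fix: line 33: replace `slot` with `floor`.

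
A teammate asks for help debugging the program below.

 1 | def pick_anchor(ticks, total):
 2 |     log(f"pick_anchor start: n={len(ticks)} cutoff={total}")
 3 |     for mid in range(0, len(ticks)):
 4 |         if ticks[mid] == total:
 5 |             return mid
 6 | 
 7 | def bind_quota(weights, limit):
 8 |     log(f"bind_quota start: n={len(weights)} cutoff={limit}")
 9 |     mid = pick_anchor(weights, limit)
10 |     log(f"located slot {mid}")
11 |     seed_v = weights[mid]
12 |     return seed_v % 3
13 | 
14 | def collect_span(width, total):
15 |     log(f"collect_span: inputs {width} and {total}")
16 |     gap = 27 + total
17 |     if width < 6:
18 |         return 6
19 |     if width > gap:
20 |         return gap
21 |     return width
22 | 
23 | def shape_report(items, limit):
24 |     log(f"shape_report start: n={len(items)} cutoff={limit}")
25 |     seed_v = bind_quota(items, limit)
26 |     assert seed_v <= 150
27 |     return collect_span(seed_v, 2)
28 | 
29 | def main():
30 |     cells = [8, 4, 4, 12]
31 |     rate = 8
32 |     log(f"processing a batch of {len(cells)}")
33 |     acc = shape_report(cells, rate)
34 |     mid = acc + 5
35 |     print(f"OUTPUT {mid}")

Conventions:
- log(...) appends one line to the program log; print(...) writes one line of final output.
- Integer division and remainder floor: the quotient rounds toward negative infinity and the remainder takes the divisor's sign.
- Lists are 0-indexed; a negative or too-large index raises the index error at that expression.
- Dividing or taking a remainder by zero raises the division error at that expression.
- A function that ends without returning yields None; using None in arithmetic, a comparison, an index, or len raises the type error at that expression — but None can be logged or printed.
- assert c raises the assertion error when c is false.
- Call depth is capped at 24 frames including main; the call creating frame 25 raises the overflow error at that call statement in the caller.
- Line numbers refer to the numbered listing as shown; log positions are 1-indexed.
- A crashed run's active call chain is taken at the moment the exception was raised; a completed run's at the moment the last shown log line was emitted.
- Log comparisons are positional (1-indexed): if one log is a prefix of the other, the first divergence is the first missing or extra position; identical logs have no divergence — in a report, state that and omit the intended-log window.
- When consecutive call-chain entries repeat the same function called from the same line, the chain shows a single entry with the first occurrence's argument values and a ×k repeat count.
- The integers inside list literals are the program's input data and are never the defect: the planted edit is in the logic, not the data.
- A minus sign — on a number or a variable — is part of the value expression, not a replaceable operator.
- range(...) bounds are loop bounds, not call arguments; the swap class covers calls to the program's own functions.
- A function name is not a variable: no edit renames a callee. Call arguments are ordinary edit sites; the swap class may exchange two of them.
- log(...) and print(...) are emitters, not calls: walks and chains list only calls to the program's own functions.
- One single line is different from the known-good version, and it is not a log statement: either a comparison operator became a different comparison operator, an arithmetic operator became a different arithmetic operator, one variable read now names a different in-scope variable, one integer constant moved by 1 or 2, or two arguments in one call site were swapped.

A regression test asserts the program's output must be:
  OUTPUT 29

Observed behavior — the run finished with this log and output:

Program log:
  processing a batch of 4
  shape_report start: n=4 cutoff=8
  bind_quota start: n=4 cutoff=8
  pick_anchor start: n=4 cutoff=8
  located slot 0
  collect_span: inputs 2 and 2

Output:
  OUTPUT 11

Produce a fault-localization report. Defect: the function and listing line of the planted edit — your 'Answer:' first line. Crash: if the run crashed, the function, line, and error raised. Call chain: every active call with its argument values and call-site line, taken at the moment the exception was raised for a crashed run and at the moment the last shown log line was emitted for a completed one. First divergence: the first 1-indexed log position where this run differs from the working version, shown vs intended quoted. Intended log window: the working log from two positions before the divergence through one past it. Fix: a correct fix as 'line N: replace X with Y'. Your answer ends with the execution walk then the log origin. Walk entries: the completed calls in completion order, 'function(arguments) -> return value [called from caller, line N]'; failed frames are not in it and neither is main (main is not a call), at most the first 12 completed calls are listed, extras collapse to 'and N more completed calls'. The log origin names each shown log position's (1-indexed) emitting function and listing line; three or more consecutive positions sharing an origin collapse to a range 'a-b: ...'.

Answer: the defect is in bind_quota at line 12.
Key fact: Log line 6 is where behavior first shows: 'collect_span: inputs 2 and 2' appears instead of 'collect_span: inputs 24 and 2'.
Call chain: main -> shape_report([8, 4, 4, 12], 8) (called at line 33) -> collect_span(2, 2) (called at line 27).
First divergence: position 6 — shown 'collect_span: inputs 2 and 2', intended 'collect_span: inputs 24 and 2'.
Intended log window:
  4: pick_anchor start: n=4 cutoff=8
  5: located slot 0
  6: collect_span: inputs 24 and 2
Execution walk:
  pick_anchor([8, 4, 4, 12], 8) -> 0  [called from bind_quota, line 9]
  bind_quota([8, 4, 4, 12], 8) -> 2  [called from shape_report, line 25]
  collect_span(2, 2) -> 6  [called from shape_report, line 27]
  shape_report([8, 4, 4, 12], 8) -> 6  [called from main, line 33]
Log origin:
  1: logged in main at line 32
  2: logged in shape_report at line 24
  3: logged in bind_quota at line 8
  4: logged in pick_anchor at line 2
  5: logged in bind_quota at line 10
  6: logged in collect_span at line 15
A correct fix: line 12: replace `%` with `*`.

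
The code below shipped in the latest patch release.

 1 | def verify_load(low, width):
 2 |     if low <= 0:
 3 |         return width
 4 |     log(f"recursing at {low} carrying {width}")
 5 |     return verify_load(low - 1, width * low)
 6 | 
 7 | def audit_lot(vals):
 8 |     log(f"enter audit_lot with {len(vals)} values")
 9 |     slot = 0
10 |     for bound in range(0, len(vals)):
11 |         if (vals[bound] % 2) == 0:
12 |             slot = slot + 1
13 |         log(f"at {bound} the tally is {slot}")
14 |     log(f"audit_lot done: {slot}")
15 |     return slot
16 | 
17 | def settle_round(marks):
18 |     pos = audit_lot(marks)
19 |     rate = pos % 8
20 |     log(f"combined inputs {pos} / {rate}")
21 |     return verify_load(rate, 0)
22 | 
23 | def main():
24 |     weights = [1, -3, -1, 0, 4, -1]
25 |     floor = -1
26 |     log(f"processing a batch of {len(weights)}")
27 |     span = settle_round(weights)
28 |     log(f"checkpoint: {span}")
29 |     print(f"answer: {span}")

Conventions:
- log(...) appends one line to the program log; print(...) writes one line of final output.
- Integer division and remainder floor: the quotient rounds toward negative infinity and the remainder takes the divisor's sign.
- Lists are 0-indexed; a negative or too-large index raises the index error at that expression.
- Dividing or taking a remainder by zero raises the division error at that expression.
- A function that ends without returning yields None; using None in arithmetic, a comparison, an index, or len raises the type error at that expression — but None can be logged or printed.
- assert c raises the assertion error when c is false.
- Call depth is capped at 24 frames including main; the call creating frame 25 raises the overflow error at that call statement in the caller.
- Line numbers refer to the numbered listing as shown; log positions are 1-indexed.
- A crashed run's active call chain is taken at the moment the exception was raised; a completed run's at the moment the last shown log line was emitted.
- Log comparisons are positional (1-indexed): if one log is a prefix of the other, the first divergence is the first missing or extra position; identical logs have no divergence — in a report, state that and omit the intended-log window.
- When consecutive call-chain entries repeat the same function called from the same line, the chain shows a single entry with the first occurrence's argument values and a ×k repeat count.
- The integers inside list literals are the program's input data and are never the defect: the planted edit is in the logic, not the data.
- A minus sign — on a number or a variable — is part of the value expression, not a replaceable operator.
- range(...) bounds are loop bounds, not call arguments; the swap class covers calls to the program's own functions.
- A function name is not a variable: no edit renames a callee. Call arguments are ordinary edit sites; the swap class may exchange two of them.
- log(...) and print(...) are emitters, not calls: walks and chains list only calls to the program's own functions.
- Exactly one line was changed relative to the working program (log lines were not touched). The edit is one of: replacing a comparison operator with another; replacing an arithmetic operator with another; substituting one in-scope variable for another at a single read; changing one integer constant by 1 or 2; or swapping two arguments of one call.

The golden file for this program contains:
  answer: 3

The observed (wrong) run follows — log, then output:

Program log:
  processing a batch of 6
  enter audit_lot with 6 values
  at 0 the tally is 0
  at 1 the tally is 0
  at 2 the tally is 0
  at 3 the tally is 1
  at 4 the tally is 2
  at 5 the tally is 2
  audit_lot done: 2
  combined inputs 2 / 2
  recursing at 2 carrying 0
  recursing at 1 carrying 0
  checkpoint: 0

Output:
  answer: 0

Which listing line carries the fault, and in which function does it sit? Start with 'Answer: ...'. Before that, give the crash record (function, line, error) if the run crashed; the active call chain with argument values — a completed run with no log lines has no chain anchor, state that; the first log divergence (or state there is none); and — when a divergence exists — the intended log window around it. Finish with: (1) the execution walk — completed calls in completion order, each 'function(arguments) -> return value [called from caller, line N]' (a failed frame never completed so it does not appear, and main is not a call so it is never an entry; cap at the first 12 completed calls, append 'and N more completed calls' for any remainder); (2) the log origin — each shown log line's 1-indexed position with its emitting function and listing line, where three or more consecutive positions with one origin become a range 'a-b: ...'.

Answer: the defect is in verify_load at line 5.
The tell: Everything matches until log position 12, which reads 'recursing at 1 carrying 0' in place of 'recursing at 1 carrying 2'.
Call chain: main.
First divergence: position 12 — the shown line 'recursing at 1 carrying 0' should read 'recursing at 1 carrying 2'.
Intended log window:
  10: combined inputs 2 / 2
  11: recursing at 2 carrying 0
  12: recursing at 1 carrying 2
  13: checkpoint: 3
Execution walk:
  audit_lot([1, -3, -1, 0, 4, -1]) -> 2  [called from settle_round, line 18]
  verify_load(0, 0) -> 0  [called from verify_load, line 5]
  verify_load(1, 0) -> 0  [called from verify_load, line 5]
  verify_load(2, 0) -> 0  [called from settle_round, line 21]
  settle_round([1, -3, -1, 0, 4, -1]) -> 0  [called from main, line 27]
Log origin:
  1 — main, line 26
  2 — audit_lot, line 8
  3-8 — audit_lot, line 13
  9 — audit_lot, line 14
  10 — settle_round, line 20
  11 — verify_load, line 4
  12 — verify_load, line 4
  13 — main, line 28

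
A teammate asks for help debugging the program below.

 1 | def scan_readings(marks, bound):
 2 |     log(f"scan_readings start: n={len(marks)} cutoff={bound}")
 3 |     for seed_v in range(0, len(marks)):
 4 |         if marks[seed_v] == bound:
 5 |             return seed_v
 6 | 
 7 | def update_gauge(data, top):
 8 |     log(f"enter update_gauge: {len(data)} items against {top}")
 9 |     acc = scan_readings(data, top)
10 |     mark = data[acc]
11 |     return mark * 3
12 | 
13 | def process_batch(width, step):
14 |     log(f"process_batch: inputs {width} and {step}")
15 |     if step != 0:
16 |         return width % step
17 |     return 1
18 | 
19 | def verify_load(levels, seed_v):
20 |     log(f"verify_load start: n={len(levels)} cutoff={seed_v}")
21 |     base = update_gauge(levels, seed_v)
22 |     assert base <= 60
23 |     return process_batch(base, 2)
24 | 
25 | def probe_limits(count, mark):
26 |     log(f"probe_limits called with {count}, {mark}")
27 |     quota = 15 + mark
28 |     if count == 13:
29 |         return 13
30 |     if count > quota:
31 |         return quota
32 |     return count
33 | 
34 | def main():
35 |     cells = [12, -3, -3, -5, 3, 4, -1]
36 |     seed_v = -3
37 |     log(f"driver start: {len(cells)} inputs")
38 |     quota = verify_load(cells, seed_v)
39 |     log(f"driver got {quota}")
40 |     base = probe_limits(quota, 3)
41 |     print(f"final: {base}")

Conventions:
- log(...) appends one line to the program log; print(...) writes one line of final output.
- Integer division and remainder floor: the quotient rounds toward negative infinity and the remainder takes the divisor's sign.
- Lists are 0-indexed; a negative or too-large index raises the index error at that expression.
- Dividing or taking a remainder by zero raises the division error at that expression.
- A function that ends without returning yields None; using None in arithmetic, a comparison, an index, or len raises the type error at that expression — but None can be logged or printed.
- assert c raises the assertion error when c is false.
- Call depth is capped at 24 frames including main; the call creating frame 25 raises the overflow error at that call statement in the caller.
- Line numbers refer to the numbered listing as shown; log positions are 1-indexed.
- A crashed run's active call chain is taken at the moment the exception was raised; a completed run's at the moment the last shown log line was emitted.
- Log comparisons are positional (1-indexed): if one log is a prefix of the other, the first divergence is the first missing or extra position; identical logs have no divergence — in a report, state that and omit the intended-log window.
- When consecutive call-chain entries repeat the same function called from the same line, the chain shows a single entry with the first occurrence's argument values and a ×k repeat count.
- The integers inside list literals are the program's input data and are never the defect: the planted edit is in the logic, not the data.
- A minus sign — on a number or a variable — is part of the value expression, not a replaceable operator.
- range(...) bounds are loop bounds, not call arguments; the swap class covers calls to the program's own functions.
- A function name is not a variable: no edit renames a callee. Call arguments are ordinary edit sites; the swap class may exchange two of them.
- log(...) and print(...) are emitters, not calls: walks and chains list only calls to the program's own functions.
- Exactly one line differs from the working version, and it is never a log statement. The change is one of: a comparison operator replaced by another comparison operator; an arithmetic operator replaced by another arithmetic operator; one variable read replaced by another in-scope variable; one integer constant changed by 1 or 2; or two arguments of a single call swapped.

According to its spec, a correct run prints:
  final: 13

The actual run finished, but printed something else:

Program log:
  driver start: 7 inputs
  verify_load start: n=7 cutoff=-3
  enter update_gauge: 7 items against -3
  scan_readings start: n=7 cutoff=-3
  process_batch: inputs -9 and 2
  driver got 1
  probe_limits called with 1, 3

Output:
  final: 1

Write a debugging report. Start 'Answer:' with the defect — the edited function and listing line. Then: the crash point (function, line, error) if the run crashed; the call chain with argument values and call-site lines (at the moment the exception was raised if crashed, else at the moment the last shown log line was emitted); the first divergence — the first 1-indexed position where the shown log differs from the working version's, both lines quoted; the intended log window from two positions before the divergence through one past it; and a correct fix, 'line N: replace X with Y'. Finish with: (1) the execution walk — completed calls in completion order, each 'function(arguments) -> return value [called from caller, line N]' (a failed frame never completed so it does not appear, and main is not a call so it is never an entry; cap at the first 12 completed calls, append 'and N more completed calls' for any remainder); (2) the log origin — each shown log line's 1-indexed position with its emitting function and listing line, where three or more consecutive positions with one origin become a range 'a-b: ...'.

Answer: the defect is in probe_limits at line 28.
Key fact: The two runs log identically and part ways only at the printed values.
Call chain: main -> probe_limits(1, 3) (called at line 40).
First divergence: none — the logs agree in full.
Execution walk:
  scan_readings([12, -3, -3, -5, 3, 4, -1], -3) -> 1  [called from update_gauge, line 9]
  update_gauge([12, -3, -3, -5, 3, 4, -1], -3) -> -9  [called from verify_load, line 21]
  process_batch(-9, 2) -> 1  [called from verify_load, line 23]
  verify_load([12, -3, -3, -5, 3, 4, -1], -3) -> 1  [called from main, line 38]
  probe_limits(1, 3) -> 1  [called from main, line 40]
Log origin:
  1: emitted by main (line 37)
  2: emitted by verify_load (line 20)
  3: emitted by update_gauge (line 8)
  4: emitted by scan_readings (line 2)
  5: emitted by process_batch (line 14)
  6: emitted by main (line 39)
  7: emitted by probe_limits (line 26)
A correct fix: line 28: replace `==` with `<`.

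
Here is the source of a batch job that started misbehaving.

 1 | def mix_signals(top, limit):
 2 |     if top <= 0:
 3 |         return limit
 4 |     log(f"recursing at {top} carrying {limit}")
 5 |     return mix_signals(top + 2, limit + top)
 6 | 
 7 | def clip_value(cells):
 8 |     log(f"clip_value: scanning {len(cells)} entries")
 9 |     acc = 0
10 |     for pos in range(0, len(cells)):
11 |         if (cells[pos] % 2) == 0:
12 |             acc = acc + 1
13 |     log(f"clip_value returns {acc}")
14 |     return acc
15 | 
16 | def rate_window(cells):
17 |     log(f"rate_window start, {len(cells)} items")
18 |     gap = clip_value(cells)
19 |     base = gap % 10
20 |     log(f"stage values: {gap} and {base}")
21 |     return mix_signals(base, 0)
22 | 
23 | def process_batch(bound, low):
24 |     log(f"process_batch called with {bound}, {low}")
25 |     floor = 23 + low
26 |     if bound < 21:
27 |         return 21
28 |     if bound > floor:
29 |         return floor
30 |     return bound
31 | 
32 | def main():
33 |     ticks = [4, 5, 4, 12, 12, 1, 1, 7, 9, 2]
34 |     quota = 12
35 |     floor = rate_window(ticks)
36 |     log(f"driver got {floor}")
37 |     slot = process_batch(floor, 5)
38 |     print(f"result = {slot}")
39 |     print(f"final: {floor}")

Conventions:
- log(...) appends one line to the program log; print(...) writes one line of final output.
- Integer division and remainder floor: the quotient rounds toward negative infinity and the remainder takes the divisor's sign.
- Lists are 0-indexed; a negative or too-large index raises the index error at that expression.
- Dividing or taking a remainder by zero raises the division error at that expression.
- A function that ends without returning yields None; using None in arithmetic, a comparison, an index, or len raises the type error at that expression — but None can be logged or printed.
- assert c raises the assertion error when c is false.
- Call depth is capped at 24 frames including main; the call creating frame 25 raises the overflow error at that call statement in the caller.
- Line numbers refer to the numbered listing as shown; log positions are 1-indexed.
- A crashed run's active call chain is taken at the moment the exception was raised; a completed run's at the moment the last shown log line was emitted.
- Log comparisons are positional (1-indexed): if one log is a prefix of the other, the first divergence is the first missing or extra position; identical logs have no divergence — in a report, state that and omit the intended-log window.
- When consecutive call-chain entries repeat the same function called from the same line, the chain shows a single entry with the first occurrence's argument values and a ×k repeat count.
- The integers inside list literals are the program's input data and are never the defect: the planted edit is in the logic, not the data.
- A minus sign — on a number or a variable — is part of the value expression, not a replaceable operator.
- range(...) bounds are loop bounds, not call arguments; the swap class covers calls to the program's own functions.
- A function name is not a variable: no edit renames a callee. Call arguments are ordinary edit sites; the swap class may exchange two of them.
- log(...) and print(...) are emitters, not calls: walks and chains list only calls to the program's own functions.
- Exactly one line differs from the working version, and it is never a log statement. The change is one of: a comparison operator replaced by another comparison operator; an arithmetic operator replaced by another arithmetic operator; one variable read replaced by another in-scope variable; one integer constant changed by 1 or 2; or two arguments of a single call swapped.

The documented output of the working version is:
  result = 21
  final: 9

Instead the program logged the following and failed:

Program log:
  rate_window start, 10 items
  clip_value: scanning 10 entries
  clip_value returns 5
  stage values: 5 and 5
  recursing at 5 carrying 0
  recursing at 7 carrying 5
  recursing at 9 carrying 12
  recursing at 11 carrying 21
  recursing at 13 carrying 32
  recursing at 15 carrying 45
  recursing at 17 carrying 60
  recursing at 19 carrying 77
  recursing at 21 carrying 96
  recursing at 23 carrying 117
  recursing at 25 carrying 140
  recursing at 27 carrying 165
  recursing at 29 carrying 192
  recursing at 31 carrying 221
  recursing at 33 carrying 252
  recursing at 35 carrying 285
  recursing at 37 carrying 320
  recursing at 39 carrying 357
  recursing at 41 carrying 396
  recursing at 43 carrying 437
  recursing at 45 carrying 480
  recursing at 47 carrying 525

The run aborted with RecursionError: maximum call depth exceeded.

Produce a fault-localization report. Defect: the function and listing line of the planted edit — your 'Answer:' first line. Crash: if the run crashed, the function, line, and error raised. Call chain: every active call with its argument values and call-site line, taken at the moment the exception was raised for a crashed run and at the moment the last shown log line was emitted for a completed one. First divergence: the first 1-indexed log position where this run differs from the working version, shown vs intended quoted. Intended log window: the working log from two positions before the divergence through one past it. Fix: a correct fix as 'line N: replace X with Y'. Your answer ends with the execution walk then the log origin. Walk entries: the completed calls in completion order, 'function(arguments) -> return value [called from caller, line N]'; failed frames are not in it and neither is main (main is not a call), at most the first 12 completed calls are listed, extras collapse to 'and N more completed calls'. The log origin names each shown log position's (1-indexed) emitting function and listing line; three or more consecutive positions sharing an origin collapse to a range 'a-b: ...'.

Answer: the defect is in mix_signals at line 5.
Core observation: Everything matches until log position 6, which reads 'recursing at 7 carrying 5' in place of 'recursing at 3 carrying 5'.
Crash: mix_signals, line 5, RecursionError.
Call chain: main -> rate_window([4, 5, 4, 12, 12, 1, 1, 7, 9, 2]) (called at line 35) -> mix_signals(5, 0) (called at line 21) -> mix_signals(7, 5) (called at line 5) ×21.
First divergence: at position 6 the run shows 'recursing at 7 carrying 5' where the working version logs 'recursing at 3 carrying 5'.
Intended log window:
  4: stage values: 5 and 5
  5: recursing at 5 carrying 0
  6: recursing at 3 carrying 5
  7: recursing at 1 carrying 8
Execution walk:
  clip_value([4, 5, 4, 12, 12, 1, 1, 7, 9, 2]) -> 5  [called from rate_window, line 18]
Log origin:
  1: emitted by rate_window (line 17)
  2: emitted by clip_value (line 8)
  3: emitted by clip_value (line 13)
  4: emitted by rate_window (line 20)
  5-26: emitted by mix_signals (line 4)
A correct fix: line 5: replace `top + 2` with `top - 2`.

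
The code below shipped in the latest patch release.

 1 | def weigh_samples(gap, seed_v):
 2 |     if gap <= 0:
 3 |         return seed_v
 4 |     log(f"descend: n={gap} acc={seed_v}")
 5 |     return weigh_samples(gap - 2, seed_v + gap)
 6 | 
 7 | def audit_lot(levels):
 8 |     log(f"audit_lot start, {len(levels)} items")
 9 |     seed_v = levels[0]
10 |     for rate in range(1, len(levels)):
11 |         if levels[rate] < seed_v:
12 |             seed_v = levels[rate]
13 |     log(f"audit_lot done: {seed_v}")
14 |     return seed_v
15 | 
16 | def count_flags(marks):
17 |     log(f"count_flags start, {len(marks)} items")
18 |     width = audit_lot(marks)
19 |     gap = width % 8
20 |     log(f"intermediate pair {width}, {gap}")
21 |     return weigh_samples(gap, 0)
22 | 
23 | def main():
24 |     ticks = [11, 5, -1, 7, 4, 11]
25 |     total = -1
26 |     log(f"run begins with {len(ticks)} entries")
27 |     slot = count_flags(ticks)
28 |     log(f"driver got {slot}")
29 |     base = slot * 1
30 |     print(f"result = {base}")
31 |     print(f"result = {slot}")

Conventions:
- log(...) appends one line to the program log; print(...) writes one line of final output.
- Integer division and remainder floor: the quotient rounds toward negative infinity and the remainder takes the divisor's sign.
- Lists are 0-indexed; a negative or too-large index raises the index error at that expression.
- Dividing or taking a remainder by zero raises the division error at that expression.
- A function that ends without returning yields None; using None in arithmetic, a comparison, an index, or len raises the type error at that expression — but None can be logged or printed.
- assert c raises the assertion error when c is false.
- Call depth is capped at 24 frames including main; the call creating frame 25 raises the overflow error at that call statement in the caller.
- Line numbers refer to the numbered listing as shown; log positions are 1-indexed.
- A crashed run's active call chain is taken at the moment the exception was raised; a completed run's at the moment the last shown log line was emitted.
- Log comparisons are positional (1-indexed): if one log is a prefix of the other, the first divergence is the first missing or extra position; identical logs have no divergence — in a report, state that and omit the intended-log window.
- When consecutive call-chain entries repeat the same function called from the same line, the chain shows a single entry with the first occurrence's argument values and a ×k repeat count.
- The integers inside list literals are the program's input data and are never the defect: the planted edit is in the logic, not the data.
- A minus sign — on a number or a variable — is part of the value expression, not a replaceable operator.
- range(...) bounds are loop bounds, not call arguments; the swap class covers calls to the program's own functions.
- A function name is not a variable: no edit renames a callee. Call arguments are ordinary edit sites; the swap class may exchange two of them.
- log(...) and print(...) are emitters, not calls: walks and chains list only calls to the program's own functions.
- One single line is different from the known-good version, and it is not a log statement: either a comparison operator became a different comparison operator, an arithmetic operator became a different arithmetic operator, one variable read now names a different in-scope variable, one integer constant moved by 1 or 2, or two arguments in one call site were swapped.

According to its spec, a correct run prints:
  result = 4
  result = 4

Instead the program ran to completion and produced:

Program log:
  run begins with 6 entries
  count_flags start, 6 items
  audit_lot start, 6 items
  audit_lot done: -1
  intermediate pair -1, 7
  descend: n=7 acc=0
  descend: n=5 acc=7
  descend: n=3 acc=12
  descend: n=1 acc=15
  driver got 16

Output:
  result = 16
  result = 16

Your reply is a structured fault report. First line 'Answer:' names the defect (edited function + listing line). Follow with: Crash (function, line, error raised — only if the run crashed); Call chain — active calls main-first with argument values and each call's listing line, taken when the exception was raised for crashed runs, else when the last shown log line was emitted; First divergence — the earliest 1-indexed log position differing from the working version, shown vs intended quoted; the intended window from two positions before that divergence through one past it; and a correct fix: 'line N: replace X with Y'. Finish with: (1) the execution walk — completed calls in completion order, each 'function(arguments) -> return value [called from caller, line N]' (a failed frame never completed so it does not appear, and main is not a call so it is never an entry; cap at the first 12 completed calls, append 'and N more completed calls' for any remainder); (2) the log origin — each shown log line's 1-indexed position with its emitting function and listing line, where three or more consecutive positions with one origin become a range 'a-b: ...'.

Answer: the defect is in audit_lot at line 11.
The tell: The earliest visible damage is log position 4 — 'audit_lot done: -1' rather than the intended 'audit_lot done: 11'.
Call chain: main.
First divergence: at position 4 the run shows 'audit_lot done: -1' where the working version logs 'audit_lot done: 11'.
Intended log window:
  2: count_flags start, 6 items
  3: audit_lot start, 6 items
  4: audit_lot done: 11
  5: intermediate pair 11, 3
Execution walk:
  audit_lot([11, 5, -1, 7, 4, 11]) -> -1  [called from count_flags, line 18]
  weigh_samples(-1, 16) -> 16  [called from weigh_samples, line 5]
  weigh_samples(1, 15) -> 16  [called from weigh_samples, line 5]
  weigh_samples(3, 12) -> 16  [called from weigh_samples, line 5]
  weigh_samples(5, 7) -> 16  [called from weigh_samples, line 5]
  weigh_samples(7, 0) -> 16  [called from count_flags, line 21]
  count_flags([11, 5, -1, 7, 4, 11]) -> 16  [called from main, line 27]
Origin of each log line:
  1: logged in main at line 26
  2: logged in count_flags at line 17
  3: logged in audit_lot at line 8
  4: logged in audit_lot at line 13
  5: logged in count_flags at line 20
  6-9: logged in weigh_samples at line 4
  10: logged in main at line 28
A correct fix: line 11: replace `<` with `>`.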